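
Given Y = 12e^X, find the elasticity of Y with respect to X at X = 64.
Elasticity = 64

Elasticity = (dY/dX) · (X/Y)

dY/dX = 12·e^X
At X = 64: dY/dX = 12·e^64, Y = 12·e^64

Elasticity = (12·e^64) · (64 / (12·e^64)) = 64

Interpretation: for a small percentage change in X, the percentage change in Y is approximately 64.00 times as large.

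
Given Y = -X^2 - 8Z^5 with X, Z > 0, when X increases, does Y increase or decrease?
Y decreases

Taking the partial derivative:
∂Y/∂X = -2X

∂Y/∂X = -2X < 0 (assuming positive values)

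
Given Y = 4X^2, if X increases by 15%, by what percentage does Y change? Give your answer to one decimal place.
32.3%

For Y = 4X^2:
If X → X(1 + 0.15)
Then Y → Y · (1 + 0.15)^2
     = Y · 1.3225

Percentage change = ((1 + 0.15)^2 − 1) × 100% ≈ 32.3%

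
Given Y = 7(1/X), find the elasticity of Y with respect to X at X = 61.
Elasticity = -1

Elasticity = (dY/dX) · (X/Y)

dY/dX = -7/X²
At X = 61: dY/dX = -7/3721, Y = 7/61

Elasticity = (-7/3721) · (61 / (7/61)) = -1

Interpretation: for a small percentage change in X, the percentage change in Y is approximately -1.00 times as large.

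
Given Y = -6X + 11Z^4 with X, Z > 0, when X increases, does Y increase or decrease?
Y decreases

Taking the partial derivative:
∂Y/∂X = -6

∂Y/∂X = -6 < 0 (assuming positive values)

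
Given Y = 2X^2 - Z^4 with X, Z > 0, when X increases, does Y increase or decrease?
Y increases

Taking the partial derivative:
∂Y/∂X = 4X

∂Y/∂X = 4X > 0 (assuming positive values)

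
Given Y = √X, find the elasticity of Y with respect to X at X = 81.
Elasticity = 1/2

Elasticity = (dY/dX) · (X/Y)

dY/dX = 1/(2·√X)
At X = 81: dY/dX = 1/18, Y = 9

Elasticity = (1/18) · (81 / 9) = 1/2

Interpretation: for a small percentage change in X, the percentage change in Y is approximately 0.50 times as large.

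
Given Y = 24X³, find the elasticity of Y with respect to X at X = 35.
Elasticity = 3

Elasticity = (dY/dX) · (X/Y)

dY/dX = 72·X²
At X = 35: dY/dX = 88200, Y = 1029000

Elasticity = 88200 · (35 / 1029000) = 3

Interpretation: for a small percentage change in X, the percentage change in Y is approximately 3.00 times as large.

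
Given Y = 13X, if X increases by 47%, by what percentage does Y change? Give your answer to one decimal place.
47.0%

For Y = 13X:
If X → X(1 + 0.47)
Then Y → Y · (1 + 0.47)^1
     = Y · 1.4700

Percentage change = ((1 + 0.47)^1 − 1) × 100% = 47.0%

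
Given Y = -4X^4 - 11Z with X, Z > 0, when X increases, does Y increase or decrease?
Y decreases

Taking the partial derivative:
∂Y/∂X = -16X^3

∂Y/∂X = -16X^3 < 0 (assuming positive values)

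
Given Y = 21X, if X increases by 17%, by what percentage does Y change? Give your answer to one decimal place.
17.0%

For Y = 21X:
If X → X(1 + 0.17)
Then Y → Y · (1 + 0.17)^1
     = Y · 1.1700

Percentage change = ((1 + 0.17)^1 − 1) × 100% = 17.0%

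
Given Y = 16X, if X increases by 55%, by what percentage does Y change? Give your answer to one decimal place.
55.0%

For Y = 16X:
If X → X(1 + 0.55)
Then Y → Y · (1 + 0.55)^1
     = Y · 1.5500

Percentage change = ((1 + 0.55)^1 − 1) × 100% = 55.0%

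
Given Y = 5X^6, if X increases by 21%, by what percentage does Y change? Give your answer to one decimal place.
213.8%

For Y = 5X^6:
If X → X(1 + 0.21)
Then Y → Y · (1 + 0.21)^6
     ≈ Y · 3.1384

Percentage change = ((1 + 0.21)^6 − 1) × 100% ≈ 213.8%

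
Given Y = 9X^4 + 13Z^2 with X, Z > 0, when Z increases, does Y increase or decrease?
Y increases

Taking the partial derivative:
∂Y/∂Z = 26Z

∂Y/∂Z = 26Z > 0 (assuming positive values)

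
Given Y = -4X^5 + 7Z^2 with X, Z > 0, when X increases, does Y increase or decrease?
Y decreases

Taking the partial derivative:
∂Y/∂X = -20X^4

∂Y/∂X = -20X^4 < 0 (assuming positive values)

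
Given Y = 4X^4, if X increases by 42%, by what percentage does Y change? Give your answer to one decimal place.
306.6%

For Y = 4X^4:
If X → X(1 + 0.42)
Then Y → Y · (1 + 0.42)^4
     ≈ Y · 4.0659

Percentage change = ((1 + 0.42)^4 − 1) × 100% ≈ 306.6%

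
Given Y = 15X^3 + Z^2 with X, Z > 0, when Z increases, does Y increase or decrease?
Y increases

Taking the partial derivative:
∂Y/∂Z = 2Z

∂Y/∂Z = 2Z > 0 (assuming positive values)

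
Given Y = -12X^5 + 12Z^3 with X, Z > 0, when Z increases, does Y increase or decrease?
Y increases

Taking the partial derivative:
∂Y/∂Z = 36Z^2

∂Y/∂Z = 36Z^2 > 0 (assuming positive values)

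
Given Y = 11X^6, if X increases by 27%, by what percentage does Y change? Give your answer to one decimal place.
319.6%

For Y = 11X^6:
If X → X(1 + 0.27)
Then Y → Y · (1 + 0.27)^6
     ≈ Y · 4.1959

Percentage change = ((1 + 0.27)^6 − 1) × 100% ≈ 319.6%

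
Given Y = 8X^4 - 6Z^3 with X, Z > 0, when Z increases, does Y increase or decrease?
Y decreases

Taking the partial derivative:
∂Y/∂Z = -18Z^2

∂Y/∂Z = -18Z^2 < 0 (assuming positive values)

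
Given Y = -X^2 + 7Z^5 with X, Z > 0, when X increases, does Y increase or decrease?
Y decreases

Taking the partial derivative:
∂Y/∂X = -2X

∂Y/∂X = -2X < 0 (assuming positive values)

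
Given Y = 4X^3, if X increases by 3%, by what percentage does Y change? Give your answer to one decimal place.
9.3%

For Y = 4X^3:
If X → X(1 + 0.03)
Then Y → Y · (1 + 0.03)^3
     ≈ Y · 1.0927

Percentage change = ((1 + 0.03)^3 − 1) × 100% ≈ 9.3%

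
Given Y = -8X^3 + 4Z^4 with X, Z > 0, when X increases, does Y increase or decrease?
Y decreases

Taking the partial derivative:
∂Y/∂X = -24X^2

∂Y/∂X = -24X^2 < 0 (assuming positive values)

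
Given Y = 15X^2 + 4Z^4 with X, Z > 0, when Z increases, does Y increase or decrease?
Y increases

Taking the partial derivative:
∂Y/∂Z = 16Z^3

∂Y/∂Z = 16Z^3 > 0 (assuming positive values)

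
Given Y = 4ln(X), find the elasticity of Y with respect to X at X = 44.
Elasticity = 1/ln(44) ≈ 0.2643

Elasticity = (dY/dX) · (X/Y)

dY/dX = 4/X
At X = 44: dY/dX = 1/11, Y = 4·ln(44)

Elasticity = (1/11) · (44 / (4·ln(44))) = 1/ln(44) ≈ 0.2643

Interpretation: for a small percentage change in X, the percentage change in Y is approximately 0.26 times as large.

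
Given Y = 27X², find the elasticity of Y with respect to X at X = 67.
Elasticity = 2

Elasticity = (dY/dX) · (X/Y)

dY/dX = 54·X
At X = 67: dY/dX = 3618, Y = 121203

Elasticity = 3618 · (67 / 121203) = 2

Interpretation: for a small percentage change in X, the percentage change in Y is approximately 2.00 times as large.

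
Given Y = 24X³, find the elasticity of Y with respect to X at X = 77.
Elasticity = 3

Elasticity = (dY/dX) · (X/Y)

dY/dX = 72·X²
At X = 77: dY/dX = 426888, Y = 10956792

Elasticity = 426888 · (77 / 10956792) = 3

Interpretation: for a small percentage change in X, the percentage change in Y is approximately 3.00 times as large.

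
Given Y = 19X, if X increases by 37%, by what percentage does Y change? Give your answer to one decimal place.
37.0%

For Y = 19X:
If X → X(1 + 0.37)
Then Y → Y · (1 + 0.37)^1
     = Y · 1.3700

Percentage change = ((1 + 0.37)^1 − 1) × 100% = 37.0%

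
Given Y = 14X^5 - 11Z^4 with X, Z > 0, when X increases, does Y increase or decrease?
Y increases

Taking the partial derivative:
∂Y/∂X = 70X^4

∂Y/∂X = 70X^4 > 0 (assuming positive values)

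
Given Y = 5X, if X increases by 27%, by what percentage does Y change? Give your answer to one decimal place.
27.0%

For Y = 5X:
If X → X(1 + 0.27)
Then Y → Y · (1 + 0.27)^1
     = Y · 1.2700

Percentage change = ((1 + 0.27)^1 − 1) × 100% = 27.0%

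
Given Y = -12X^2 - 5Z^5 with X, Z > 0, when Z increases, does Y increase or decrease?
Y decreases

Taking the partial derivative:
∂Y/∂Z = -25Z^4

∂Y/∂Z = -25Z^4 < 0 (assuming positive values)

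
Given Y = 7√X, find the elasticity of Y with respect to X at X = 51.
Elasticity = 1/2

Elasticity = (dY/dX) · (X/Y)

dY/dX = 7/(2·√X)
At X = 51: dY/dX = 7·√51/102, Y = 7·√51

Elasticity = (7·√51/102) · (51 / (7·√51)) = 1/2

Interpretation: for a small percentage change in X, the percentage change in Y is approximately 0.50 times as large.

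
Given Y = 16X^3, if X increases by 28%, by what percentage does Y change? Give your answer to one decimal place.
109.7%

For Y = 16X^3:
If X → X(1 + 0.28)
Then Y → Y · (1 + 0.28)^3
     ≈ Y · 2.0972

Percentage change = ((1 + 0.28)^3 − 1) × 100% ≈ 109.7%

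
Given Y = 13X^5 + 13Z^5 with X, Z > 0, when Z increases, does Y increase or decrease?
Y increases

Taking the partial derivative:
∂Y/∂Z = 65Z^4

∂Y/∂Z = 65Z^4 > 0 (assuming positive values)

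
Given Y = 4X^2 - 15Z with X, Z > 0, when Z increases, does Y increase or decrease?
Y decreases

Taking the partial derivative:
∂Y/∂Z = -15

∂Y/∂Z = -15 < 0 (assuming positive values)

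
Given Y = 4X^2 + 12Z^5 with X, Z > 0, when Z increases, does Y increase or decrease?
Y increases

Taking the partial derivative:
∂Y/∂Z = 60Z^4

∂Y/∂Z = 60Z^4 > 0 (assuming positive values)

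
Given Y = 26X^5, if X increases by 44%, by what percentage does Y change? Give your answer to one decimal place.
519.2%

For Y = 26X^5:
If X → X(1 + 0.44)
Then Y → Y · (1 + 0.44)^5
     ≈ Y · 6.1917

Percentage change = ((1 + 0.44)^5 − 1) × 100% ≈ 519.2%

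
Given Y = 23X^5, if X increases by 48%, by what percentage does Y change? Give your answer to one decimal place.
610.1%

For Y = 23X^5:
If X → X(1 + 0.48)
Then Y → Y · (1 + 0.48)^5
     ≈ Y · 7.1008

Percentage change = ((1 + 0.48)^5 − 1) × 100% ≈ 610.1%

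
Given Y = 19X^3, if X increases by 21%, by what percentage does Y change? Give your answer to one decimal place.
77.2%

For Y = 19X^3:
If X → X(1 + 0.21)
Then Y → Y · (1 + 0.21)^3
     ≈ Y · 1.7716

Percentage change = ((1 + 0.21)^3 − 1) × 100% ≈ 77.2%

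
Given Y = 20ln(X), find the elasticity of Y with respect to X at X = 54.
Elasticity = 1/ln(54) ≈ 0.2507

Elasticity = (dY/dX) · (X/Y)

dY/dX = 20/X
At X = 54: dY/dX = 10/27, Y = 20·ln(54)

Elasticity = (10/27) · (54 / (20·ln(54))) = 1/ln(54) ≈ 0.2507

Interpretation: for a small percentage change in X, the percentage change in Y is approximately 0.25 times as large.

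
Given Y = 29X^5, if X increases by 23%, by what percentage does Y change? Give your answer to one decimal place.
181.5%

For Y = 29X^5:
If X → X(1 + 0.23)
Then Y → Y · (1 + 0.23)^5
     ≈ Y · 2.8153

Percentage change = ((1 + 0.23)^5 − 1) × 100% ≈ 181.5%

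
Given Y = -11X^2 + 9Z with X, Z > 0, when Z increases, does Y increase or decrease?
Y increases

Taking the partial derivative:
∂Y/∂Z = 9

∂Y/∂Z = 9 > 0 (assuming positive values)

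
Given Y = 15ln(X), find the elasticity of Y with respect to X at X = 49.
Elasticity = 1/ln(49) ≈ 0.2569

Elasticity = (dY/dX) · (X/Y)

dY/dX = 15/X
At X = 49: dY/dX = 15/49, Y = 15·ln(49)

Elasticity = (15/49) · (49 / (15·ln(49))) = 1/ln(49) ≈ 0.2569

Interpretation: for a small percentage change in X, the percentage change in Y is approximately 0.26 times as large.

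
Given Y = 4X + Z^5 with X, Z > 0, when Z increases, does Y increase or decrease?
Y increases

Taking the partial derivative:
∂Y/∂Z = 5Z^4

∂Y/∂Z = 5Z^4 > 0 (assuming positive values)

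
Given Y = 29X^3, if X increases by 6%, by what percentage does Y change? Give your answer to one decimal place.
19.1%

For Y = 29X^3:
If X → X(1 + 0.06)
Then Y → Y · (1 + 0.06)^3
     ≈ Y · 1.1910

Percentage change = ((1 + 0.06)^3 − 1) × 100% ≈ 19.1%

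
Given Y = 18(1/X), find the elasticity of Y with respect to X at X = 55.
Elasticity = -1

Elasticity = (dY/dX) · (X/Y)

dY/dX = -18/X²
At X = 55: dY/dX = -18/3025, Y = 18/55

Elasticity = (-18/3025) · (55 / (18/55)) = -1

Interpretation: for a small percentage change in X, the percentage change in Y is approximately -1.00 times as large.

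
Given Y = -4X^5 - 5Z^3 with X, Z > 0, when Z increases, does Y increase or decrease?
Y decreases

Taking the partial derivative:
∂Y/∂Z = -15Z^2

∂Y/∂Z = -15Z^2 < 0 (assuming positive values)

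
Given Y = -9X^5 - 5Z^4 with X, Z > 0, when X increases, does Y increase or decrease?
Y decreases

Taking the partial derivative:
∂Y/∂X = -45X^4

∂Y/∂X = -45X^4 < 0 (assuming positive values)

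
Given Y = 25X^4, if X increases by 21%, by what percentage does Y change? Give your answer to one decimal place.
114.4%

For Y = 25X^4:
If X → X(1 + 0.21)
Then Y → Y · (1 + 0.21)^4
     ≈ Y · 2.1436

Percentage change = ((1 + 0.21)^4 − 1) × 100% ≈ 114.4%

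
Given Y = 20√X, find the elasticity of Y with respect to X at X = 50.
Elasticity = 1/2

Elasticity = (dY/dX) · (X/Y)

dY/dX = 10/√X
At X = 50: dY/dX = √2, Y = 100·√2

Elasticity = (√2) · (50 / (100·√2)) = 1/2

Interpretation: for a small percentage change in X, the percentage change in Y is approximately 0.50 times as large.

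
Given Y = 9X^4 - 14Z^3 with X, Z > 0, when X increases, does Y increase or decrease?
Y increases

Taking the partial derivative:
∂Y/∂X = 36X^3

∂Y/∂X = 36X^3 > 0 (assuming positive values)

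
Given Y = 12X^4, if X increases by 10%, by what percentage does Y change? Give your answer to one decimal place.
46.4%

For Y = 12X^4:
If X → X(1 + 0.1)
Then Y → Y · (1 + 0.1)^4
     = Y · 1.4641

Percentage change = ((1 + 0.1)^4 − 1) × 100% ≈ 46.4%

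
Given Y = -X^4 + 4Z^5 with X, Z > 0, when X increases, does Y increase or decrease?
Y decreases

Taking the partial derivative:
∂Y/∂X = -4X^3

∂Y/∂X = -4X^3 < 0 (assuming positive values)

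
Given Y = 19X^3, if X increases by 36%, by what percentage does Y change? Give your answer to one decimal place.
151.5%

For Y = 19X^3:
If X → X(1 + 0.36)
Then Y → Y · (1 + 0.36)^3
     ≈ Y · 2.5155

Percentage change = ((1 + 0.36)^3 − 1) × 100% ≈ 151.5%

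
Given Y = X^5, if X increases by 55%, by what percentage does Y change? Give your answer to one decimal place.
794.7%

For Y = X^5:
If X → X(1 + 0.55)
Then Y → Y · (1 + 0.55)^5
     ≈ Y · 8.9466

Percentage change = ((1 + 0.55)^5 − 1) × 100% ≈ 794.7%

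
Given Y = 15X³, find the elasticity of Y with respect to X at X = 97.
Elasticity = 3

Elasticity = (dY/dX) · (X/Y)

dY/dX = 45·X²
At X = 97: dY/dX = 423405, Y = 13690095

Elasticity = 423405 · (97 / 13690095) = 3

Interpretation: for a small percentage change in X, the percentage change in Y is approximately 3.00 times as large.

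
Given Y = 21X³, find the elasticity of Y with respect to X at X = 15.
Elasticity = 3

Elasticity = (dY/dX) · (X/Y)

dY/dX = 63·X²
At X = 15: dY/dX = 14175, Y = 70875

Elasticity = 14175 · (15 / 70875) = 3

Interpretation: for a small percentage change in X, the percentage change in Y is approximately 3.00 times as large.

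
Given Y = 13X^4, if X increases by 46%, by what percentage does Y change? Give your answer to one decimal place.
354.4%

For Y = 13X^4:
If X → X(1 + 0.46)
Then Y → Y · (1 + 0.46)^4
     ≈ Y · 4.5437

Percentage change = ((1 + 0.46)^4 − 1) × 100% ≈ 354.4%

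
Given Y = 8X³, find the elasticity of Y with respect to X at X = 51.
Elasticity = 3

Elasticity = (dY/dX) · (X/Y)

dY/dX = 24·X²
At X = 51: dY/dX = 62424, Y = 1061208

Elasticity = 62424 · (51 / 1061208) = 3

Interpretation: for a small percentage change in X, the percentage change in Y is approximately 3.00 times as large.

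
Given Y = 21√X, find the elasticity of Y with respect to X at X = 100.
Elasticity = 1/2

Elasticity = (dY/dX) · (X/Y)

dY/dX = 21/(2·√X)
At X = 100: dY/dX = 21/20, Y = 210

Elasticity = (21/20) · (100 / 210) = 1/2

Interpretation: for a small percentage change in X, the percentage change in Y is approximately 0.50 times as large.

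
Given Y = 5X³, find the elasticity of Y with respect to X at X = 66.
Elasticity = 3

Elasticity = (dY/dX) · (X/Y)

dY/dX = 15·X²
At X = 66: dY/dX = 65340, Y = 1437480

Elasticity = 65340 · (66 / 1437480) = 3

Interpretation: for a small percentage change in X, the percentage change in Y is approximately 3.00 times as large.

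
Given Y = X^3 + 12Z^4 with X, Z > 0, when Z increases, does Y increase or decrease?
Y increases

Taking the partial derivative:
∂Y/∂Z = 48Z^3

∂Y/∂Z = 48Z^3 > 0 (assuming positive values)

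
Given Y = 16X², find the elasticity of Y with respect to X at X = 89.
Elasticity = 2

Elasticity = (dY/dX) · (X/Y)

dY/dX = 32·X
At X = 89: dY/dX = 2848, Y = 126736

Elasticity = 2848 · (89 / 126736) = 2

Interpretation: for a small percentage change in X, the percentage change in Y is approximately 2.00 times as large.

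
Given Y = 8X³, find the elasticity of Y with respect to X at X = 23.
Elasticity = 3

Elasticity = (dY/dX) · (X/Y)

dY/dX = 24·X²
At X = 23: dY/dX = 12696, Y = 97336

Elasticity = 12696 · (23 / 97336) = 3

Interpretation: for a small percentage change in X, the percentage change in Y is approximately 3.00 times as large.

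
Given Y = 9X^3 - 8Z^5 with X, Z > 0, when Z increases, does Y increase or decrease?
Y decreases

Taking the partial derivative:
∂Y/∂Z = -40Z^4

∂Y/∂Z = -40Z^4 < 0 (assuming positive values)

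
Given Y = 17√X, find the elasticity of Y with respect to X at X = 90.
Elasticity = 1/2

Elasticity = (dY/dX) · (X/Y)

dY/dX = 17/(2·√X)
At X = 90: dY/dX = 17·√10/60, Y = 51·√10

Elasticity = (17·√10/60) · (90 / (51·√10)) = 1/2

Interpretation: for a small percentage change in X, the percentage change in Y is approximately 0.50 times as large.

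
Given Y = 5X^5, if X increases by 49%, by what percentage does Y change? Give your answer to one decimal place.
634.4%

For Y = 5X^5:
If X → X(1 + 0.49)
Then Y → Y · (1 + 0.49)^5
     ≈ Y · 7.3440

Percentage change = ((1 + 0.49)^5 − 1) × 100% ≈ 634.4%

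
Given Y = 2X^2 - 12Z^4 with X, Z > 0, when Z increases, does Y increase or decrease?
Y decreases

Taking the partial derivative:
∂Y/∂Z = -48Z^3

∂Y/∂Z = -48Z^3 < 0 (assuming positive values)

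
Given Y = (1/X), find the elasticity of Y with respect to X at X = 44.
Elasticity = -1

Elasticity = (dY/dX) · (X/Y)

dY/dX = -1/X²
At X = 44: dY/dX = -1/1936, Y = 1/44

Elasticity = (-1/1936) · (44 / (1/44)) = -1

Interpretation: for a small percentage change in X, the percentage change in Y is approximately -1.00 times as large.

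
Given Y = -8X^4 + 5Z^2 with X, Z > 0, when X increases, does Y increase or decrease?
Y decreases

Taking the partial derivative:
∂Y/∂X = -32X^3

∂Y/∂X = -32X^3 < 0 (assuming positive values)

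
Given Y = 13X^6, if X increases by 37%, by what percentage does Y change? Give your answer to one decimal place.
561.2%

For Y = 13X^6:
If X → X(1 + 0.37)
Then Y → Y · (1 + 0.37)^6
     ≈ Y · 6.6119

Percentage change = ((1 + 0.37)^6 − 1) × 100% ≈ 561.2%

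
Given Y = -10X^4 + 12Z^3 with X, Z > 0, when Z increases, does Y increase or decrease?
Y increases

Taking the partial derivative:
∂Y/∂Z = 36Z^2

∂Y/∂Z = 36Z^2 > 0 (assuming positive values)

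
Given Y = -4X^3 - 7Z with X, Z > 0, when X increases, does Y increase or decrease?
Y decreases

Taking the partial derivative:
∂Y/∂X = -12X^2

∂Y/∂X = -12X^2 < 0 (assuming positive values)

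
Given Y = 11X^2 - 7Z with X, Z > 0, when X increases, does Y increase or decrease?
Y increases

Taking the partial derivative:
∂Y/∂X = 22X

∂Y/∂X = 22X > 0 (assuming positive values)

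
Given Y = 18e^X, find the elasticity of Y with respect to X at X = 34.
Elasticity = 34

Elasticity = (dY/dX) · (X/Y)

dY/dX = 18·e^X
At X = 34: dY/dX = 18·e^34, Y = 18·e^34

Elasticity = (18·e^34) · (34 / (18·e^34)) = 34

Interpretation: for a small percentage change in X, the percentage change in Y is approximately 34.00 times as large.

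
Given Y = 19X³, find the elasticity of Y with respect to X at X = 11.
Elasticity = 3

Elasticity = (dY/dX) · (X/Y)

dY/dX = 57·X²
At X = 11: dY/dX = 6897, Y = 25289

Elasticity = 6897 · (11 / 25289) = 3

Interpretation: for a small percentage change in X, the percentage change in Y is approximately 3.00 times as large.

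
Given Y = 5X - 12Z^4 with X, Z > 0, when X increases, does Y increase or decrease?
Y increases

Taking the partial derivative:
∂Y/∂X = 5

∂Y/∂X = 5 > 0 (assuming positive values)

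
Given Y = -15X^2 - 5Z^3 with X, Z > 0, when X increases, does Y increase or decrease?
Y decreases

Taking the partial derivative:
∂Y/∂X = -30X

∂Y/∂X = -30X < 0 (assuming positive values)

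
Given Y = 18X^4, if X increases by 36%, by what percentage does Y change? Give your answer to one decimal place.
242.1%

For Y = 18X^4:
If X → X(1 + 0.36)
Then Y → Y · (1 + 0.36)^4
     ≈ Y · 3.4210

Percentage change = ((1 + 0.36)^4 − 1) × 100% ≈ 242.1%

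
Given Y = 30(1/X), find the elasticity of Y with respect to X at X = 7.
Elasticity = -1

Elasticity = (dY/dX) · (X/Y)

dY/dX = -30/X²
At X = 7: dY/dX = -30/49, Y = 30/7

Elasticity = (-30/49) · (7 / (30/7)) = -1

Interpretation: for a small percentage change in X, the percentage change in Y is approximately -1.00 times as large.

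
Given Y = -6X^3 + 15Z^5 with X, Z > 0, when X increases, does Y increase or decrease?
Y decreases

Taking the partial derivative:
∂Y/∂X = -18X^2

∂Y/∂X = -18X^2 < 0 (assuming positive values)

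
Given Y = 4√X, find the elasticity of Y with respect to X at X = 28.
Elasticity = 1/2

Elasticity = (dY/dX) · (X/Y)

dY/dX = 2/√X
At X = 28: dY/dX = √7/7, Y = 8·√7

Elasticity = (√7/7) · (28 / (8·√7)) = 1/2

Interpretation: for a small percentage change in X, the percentage change in Y is approximately 0.50 times as large.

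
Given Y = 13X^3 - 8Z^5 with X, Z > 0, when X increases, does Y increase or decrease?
Y increases

Taking the partial derivative:
∂Y/∂X = 39X^2

∂Y/∂X = 39X^2 > 0 (assuming positive values)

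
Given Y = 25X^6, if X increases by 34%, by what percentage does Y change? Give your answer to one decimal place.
478.9%

For Y = 25X^6:
If X → X(1 + 0.34)
Then Y → Y · (1 + 0.34)^6
     ≈ Y · 5.7893

Percentage change = ((1 + 0.34)^6 − 1) × 100% ≈ 478.9%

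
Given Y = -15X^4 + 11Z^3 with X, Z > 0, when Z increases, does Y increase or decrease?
Y increases

Taking the partial derivative:
∂Y/∂Z = 33Z^2

∂Y/∂Z = 33Z^2 > 0 (assuming positive values)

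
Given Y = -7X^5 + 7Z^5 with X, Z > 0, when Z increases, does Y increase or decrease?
Y increases

Taking the partial derivative:
∂Y/∂Z = 35Z^4

∂Y/∂Z = 35Z^4 > 0 (assuming positive values)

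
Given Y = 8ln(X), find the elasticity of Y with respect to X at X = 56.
Elasticity = 1/ln(56) ≈ 0.2484

Elasticity = (dY/dX) · (X/Y)

dY/dX = 8/X
At X = 56: dY/dX = 1/7, Y = 8·ln(56)

Elasticity = (1/7) · (56 / (8·ln(56))) = 1/ln(56) ≈ 0.2484

Interpretation: for a small percentage change in X, the percentage change in Y is approximately 0.25 times as large.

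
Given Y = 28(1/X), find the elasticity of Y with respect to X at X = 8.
Elasticity = -1

Elasticity = (dY/dX) · (X/Y)

dY/dX = -28/X²
At X = 8: dY/dX = -7/16, Y = 7/2

Elasticity = (-7/16) · (8 / (7/2)) = -1

Interpretation: for a small percentage change in X, the percentage change in Y is approximately -1.00 times as large.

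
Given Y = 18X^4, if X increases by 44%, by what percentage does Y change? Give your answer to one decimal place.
330.0%

For Y = 18X^4:
If X → X(1 + 0.44)
Then Y → Y · (1 + 0.44)^4
     ≈ Y · 4.2998

Percentage change = ((1 + 0.44)^4 − 1) × 100% ≈ 330.0%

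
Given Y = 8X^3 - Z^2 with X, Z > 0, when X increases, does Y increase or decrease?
Y increases

Taking the partial derivative:
∂Y/∂X = 24X^2

∂Y/∂X = 24X^2 > 0 (assuming positive values)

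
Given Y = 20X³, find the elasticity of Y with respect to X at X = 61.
Elasticity = 3

Elasticity = (dY/dX) · (X/Y)

dY/dX = 60·X²
At X = 61: dY/dX = 223260, Y = 4539620

Elasticity = 223260 · (61 / 4539620) = 3

Interpretation: for a small percentage change in X, the percentage change in Y is approximately 3.00 times as large.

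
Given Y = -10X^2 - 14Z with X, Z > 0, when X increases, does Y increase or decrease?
Y decreases

Taking the partial derivative:
∂Y/∂X = -20X

∂Y/∂X = -20X < 0 (assuming positive values)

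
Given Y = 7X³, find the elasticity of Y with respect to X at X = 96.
Elasticity = 3

Elasticity = (dY/dX) · (X/Y)

dY/dX = 21·X²
At X = 96: dY/dX = 193536, Y = 6193152

Elasticity = 193536 · (96 / 6193152) = 3

Interpretation: for a small percentage change in X, the percentage change in Y is approximately 3.00 times as large.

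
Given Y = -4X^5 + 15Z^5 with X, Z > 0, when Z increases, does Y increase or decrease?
Y increases

Taking the partial derivative:
∂Y/∂Z = 75Z^4

∂Y/∂Z = 75Z^4 > 0 (assuming positive values)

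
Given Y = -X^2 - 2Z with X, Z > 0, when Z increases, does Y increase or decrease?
Y decreases

Taking the partial derivative:
∂Y/∂Z = -2

∂Y/∂Z = -2 < 0 (assuming positive values)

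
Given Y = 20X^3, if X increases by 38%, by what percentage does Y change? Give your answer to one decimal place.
162.8%

For Y = 20X^3:
If X → X(1 + 0.38)
Then Y → Y · (1 + 0.38)^3
     ≈ Y · 2.6281

Percentage change = ((1 + 0.38)^3 − 1) × 100% ≈ 162.8%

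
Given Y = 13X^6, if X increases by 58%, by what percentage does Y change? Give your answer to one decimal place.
1455.8%

For Y = 13X^6:
If X → X(1 + 0.58)
Then Y → Y · (1 + 0.58)^6
     ≈ Y · 15.5576

Percentage change = ((1 + 0.58)^6 − 1) × 100% ≈ 1455.8%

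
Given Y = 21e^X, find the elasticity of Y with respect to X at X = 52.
Elasticity = 52

Elasticity = (dY/dX) · (X/Y)

dY/dX = 21·e^X
At X = 52: dY/dX = 21·e^52, Y = 21·e^52

Elasticity = (21·e^52) · (52 / (21·e^52)) = 52

Interpretation: for a small percentage change in X, the percentage change in Y is approximately 52.00 times as large.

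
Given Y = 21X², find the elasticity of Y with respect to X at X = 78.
Elasticity = 2

Elasticity = (dY/dX) · (X/Y)

dY/dX = 42·X
At X = 78: dY/dX = 3276, Y = 127764

Elasticity = 3276 · (78 / 127764) = 2

Interpretation: for a small percentage change in X, the percentage change in Y is approximately 2.00 times as large.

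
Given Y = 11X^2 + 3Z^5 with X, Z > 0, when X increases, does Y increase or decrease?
Y increases

Taking the partial derivative:
∂Y/∂X = 22X

∂Y/∂X = 22X > 0 (assuming positive values)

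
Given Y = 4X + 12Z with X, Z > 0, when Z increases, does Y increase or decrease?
Y increases

Taking the partial derivative:
∂Y/∂Z = 12

∂Y/∂Z = 12 > 0 (assuming positive values)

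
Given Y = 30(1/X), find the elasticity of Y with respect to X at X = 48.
Elasticity = -1

Elasticity = (dY/dX) · (X/Y)

dY/dX = -30/X²
At X = 48: dY/dX = -5/384, Y = 5/8

Elasticity = (-5/384) · (48 / (5/8)) = -1

Interpretation: for a small percentage change in X, the percentage change in Y is approximately -1.00 times as large.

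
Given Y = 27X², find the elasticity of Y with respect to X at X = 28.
Elasticity = 2

Elasticity = (dY/dX) · (X/Y)

dY/dX = 54·X
At X = 28: dY/dX = 1512, Y = 21168

Elasticity = 1512 · (28 / 21168) = 2

Interpretation: for a small percentage change in X, the percentage change in Y is approximately 2.00 times as large.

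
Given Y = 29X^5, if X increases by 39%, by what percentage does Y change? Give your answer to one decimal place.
418.9%

For Y = 29X^5:
If X → X(1 + 0.39)
Then Y → Y · (1 + 0.39)^5
     ≈ Y · 5.1889

Percentage change = ((1 + 0.39)^5 − 1) × 100% ≈ 418.9%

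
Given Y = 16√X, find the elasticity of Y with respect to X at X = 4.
Elasticity = 1/2

Elasticity = (dY/dX) · (X/Y)

dY/dX = 8/√X
At X = 4: dY/dX = 4, Y = 32

Elasticity = 4 · (4 / 32) = 1/2

Interpretation: for a small percentage change in X, the percentage change in Y is approximately 0.50 times as large.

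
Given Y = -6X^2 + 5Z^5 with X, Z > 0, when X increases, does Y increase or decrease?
Y decreases

Taking the partial derivative:
∂Y/∂X = -12X

∂Y/∂X = -12X < 0 (assuming positive values)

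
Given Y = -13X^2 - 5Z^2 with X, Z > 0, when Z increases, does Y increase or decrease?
Y decreases

Taking the partial derivative:
∂Y/∂Z = -10Z

∂Y/∂Z = -10Z < 0 (assuming positive values)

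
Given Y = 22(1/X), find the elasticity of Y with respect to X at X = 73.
Elasticity = -1

Elasticity = (dY/dX) · (X/Y)

dY/dX = -22/X²
At X = 73: dY/dX = -22/5329, Y = 22/73

Elasticity = (-22/5329) · (73 / (22/73)) = -1

Interpretation: for a small percentage change in X, the percentage change in Y is approximately -1.00 times as large.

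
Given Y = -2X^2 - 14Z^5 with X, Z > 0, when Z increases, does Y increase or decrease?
Y decreases

Taking the partial derivative:
∂Y/∂Z = -70Z^4

∂Y/∂Z = -70Z^4 < 0 (assuming positive values)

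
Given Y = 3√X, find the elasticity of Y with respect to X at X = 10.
Elasticity = 1/2

Elasticity = (dY/dX) · (X/Y)

dY/dX = 3/(2·√X)
At X = 10: dY/dX = 3·√10/20, Y = 3·√10

Elasticity = (3·√10/20) · (10 / (3·√10)) = 1/2

Interpretation: for a small percentage change in X, the percentage change in Y is approximately 0.50 times as large.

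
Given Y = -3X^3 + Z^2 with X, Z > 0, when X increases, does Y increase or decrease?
Y decreases

Taking the partial derivative:
∂Y/∂X = -9X^2

∂Y/∂X = -9X^2 < 0 (assuming positive values)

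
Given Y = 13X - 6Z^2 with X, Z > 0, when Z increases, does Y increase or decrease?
Y decreases

Taking the partial derivative:
∂Y/∂Z = -12Z

∂Y/∂Z = -12Z < 0 (assuming positive values)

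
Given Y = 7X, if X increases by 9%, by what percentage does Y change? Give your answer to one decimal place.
9.0%

For Y = 7X:
If X → X(1 + 0.09)
Then Y → Y · (1 + 0.09)^1
     = Y · 1.0900

Percentage change = ((1 + 0.09)^1 − 1) × 100% = 9.0%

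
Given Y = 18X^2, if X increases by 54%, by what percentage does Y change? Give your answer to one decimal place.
137.2%

For Y = 18X^2:
If X → X(1 + 0.54)
Then Y → Y · (1 + 0.54)^2
     = Y · 2.3716

Percentage change = ((1 + 0.54)^2 − 1) × 100% ≈ 137.2%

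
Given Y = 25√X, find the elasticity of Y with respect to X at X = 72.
Elasticity = 1/2

Elasticity = (dY/dX) · (X/Y)

dY/dX = 25/(2·√X)
At X = 72: dY/dX = 25·√2/24, Y = 150·√2

Elasticity = (25·√2/24) · (72 / (150·√2)) = 1/2

Interpretation: for a small percentage change in X, the percentage change in Y is approximately 0.50 times as large.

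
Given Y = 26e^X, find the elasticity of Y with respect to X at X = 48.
Elasticity = 48

Elasticity = (dY/dX) · (X/Y)

dY/dX = 26·e^X
At X = 48: dY/dX = 26·e^48, Y = 26·e^48

Elasticity = (26·e^48) · (48 / (26·e^48)) = 48

Interpretation: for a small percentage change in X, the percentage change in Y is approximately 48.00 times as large.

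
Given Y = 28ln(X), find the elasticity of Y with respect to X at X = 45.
Elasticity = 1/ln(45) ≈ 0.2627

Elasticity = (dY/dX) · (X/Y)

dY/dX = 28/X
At X = 45: dY/dX = 28/45, Y = 28·ln(45)

Elasticity = (28/45) · (45 / (28·ln(45))) = 1/ln(45) ≈ 0.2627

Interpretation: for a small percentage change in X, the percentage change in Y is approximately 0.26 times as large.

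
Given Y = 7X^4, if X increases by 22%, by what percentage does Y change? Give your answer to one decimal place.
121.5%

For Y = 7X^4:
If X → X(1 + 0.22)
Then Y → Y · (1 + 0.22)^4
     ≈ Y · 2.2153

Percentage change = ((1 + 0.22)^4 − 1) × 100% ≈ 121.5%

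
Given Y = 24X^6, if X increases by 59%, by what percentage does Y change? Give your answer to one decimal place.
1515.8%

For Y = 24X^6:
If X → X(1 + 0.59)
Then Y → Y · (1 + 0.59)^6
     ≈ Y · 16.1578

Percentage change = ((1 + 0.59)^6 − 1) × 100% ≈ 1515.8%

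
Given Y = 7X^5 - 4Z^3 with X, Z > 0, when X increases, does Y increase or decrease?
Y increases

Taking the partial derivative:
∂Y/∂X = 35X^4

∂Y/∂X = 35X^4 > 0 (assuming positive values)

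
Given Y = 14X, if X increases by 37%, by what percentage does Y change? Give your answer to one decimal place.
37.0%

For Y = 14X:
If X → X(1 + 0.37)
Then Y → Y · (1 + 0.37)^1
     = Y · 1.3700

Percentage change = ((1 + 0.37)^1 − 1) × 100% = 37.0%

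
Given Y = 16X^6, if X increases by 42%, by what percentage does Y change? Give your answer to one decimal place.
719.8%

For Y = 16X^6:
If X → X(1 + 0.42)
Then Y → Y · (1 + 0.42)^6
     ≈ Y · 8.1984

Percentage change = ((1 + 0.42)^6 − 1) × 100% ≈ 719.8%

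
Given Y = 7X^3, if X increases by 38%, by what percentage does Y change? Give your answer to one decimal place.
162.8%

For Y = 7X^3:
If X → X(1 + 0.38)
Then Y → Y · (1 + 0.38)^3
     ≈ Y · 2.6281

Percentage change = ((1 + 0.38)^3 − 1) × 100% ≈ 162.8%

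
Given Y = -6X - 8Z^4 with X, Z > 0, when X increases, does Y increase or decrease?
Y decreases

Taking the partial derivative:
∂Y/∂X = -6

∂Y/∂X = -6 < 0 (assuming positive values)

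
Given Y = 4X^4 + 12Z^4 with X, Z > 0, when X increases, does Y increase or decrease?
Y increases

Taking the partial derivative:
∂Y/∂X = 16X^3

∂Y/∂X = 16X^3 > 0 (assuming positive values)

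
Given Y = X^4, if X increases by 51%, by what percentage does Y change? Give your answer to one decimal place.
419.9%

For Y = X^4:
If X → X(1 + 0.51)
Then Y → Y · (1 + 0.51)^4
     ≈ Y · 5.1989

Percentage change = ((1 + 0.51)^4 − 1) × 100% ≈ 419.9%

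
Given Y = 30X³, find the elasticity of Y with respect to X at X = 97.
Elasticity = 3

Elasticity = (dY/dX) · (X/Y)

dY/dX = 90·X²
At X = 97: dY/dX = 846810, Y = 27380190

Elasticity = 846810 · (97 / 27380190) = 3

Interpretation: for a small percentage change in X, the percentage change in Y is approximately 3.00 times as large.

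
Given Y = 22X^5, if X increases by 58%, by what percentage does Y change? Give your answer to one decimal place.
884.7%

For Y = 22X^5:
If X → X(1 + 0.58)
Then Y → Y · (1 + 0.58)^5
     ≈ Y · 9.8466

Percentage change = ((1 + 0.58)^5 − 1) × 100% ≈ 884.7%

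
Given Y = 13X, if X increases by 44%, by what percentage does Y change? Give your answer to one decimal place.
44.0%

For Y = 13X:
If X → X(1 + 0.44)
Then Y → Y · (1 + 0.44)^1
     = Y · 1.4400

Percentage change = ((1 + 0.44)^1 − 1) × 100% = 44.0%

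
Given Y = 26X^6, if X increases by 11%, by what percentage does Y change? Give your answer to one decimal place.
87.0%

For Y = 26X^6:
If X → X(1 + 0.11)
Then Y → Y · (1 + 0.11)^6
     ≈ Y · 1.8704

Percentage change = ((1 + 0.11)^6 − 1) × 100% ≈ 87.0%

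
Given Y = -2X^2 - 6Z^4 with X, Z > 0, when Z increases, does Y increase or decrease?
Y decreases

Taking the partial derivative:
∂Y/∂Z = -24Z^3

∂Y/∂Z = -24Z^3 < 0 (assuming positive values)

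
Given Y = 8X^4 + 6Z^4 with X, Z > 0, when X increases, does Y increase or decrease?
Y increases

Taking the partial derivative:
∂Y/∂X = 32X^3

∂Y/∂X = 32X^3 > 0 (assuming positive values)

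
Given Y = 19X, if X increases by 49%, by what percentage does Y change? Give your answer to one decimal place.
49.0%

For Y = 19X:
If X → X(1 + 0.49)
Then Y → Y · (1 + 0.49)^1
     = Y · 1.4900

Percentage change = ((1 + 0.49)^1 − 1) × 100% = 49.0%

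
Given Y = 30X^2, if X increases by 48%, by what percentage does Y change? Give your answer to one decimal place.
119.0%

For Y = 30X^2:
If X → X(1 + 0.48)
Then Y → Y · (1 + 0.48)^2
     = Y · 2.1904

Percentage change = ((1 + 0.48)^2 − 1) × 100% ≈ 119.0%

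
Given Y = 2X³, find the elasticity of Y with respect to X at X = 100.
Elasticity = 3

Elasticity = (dY/dX) · (X/Y)

dY/dX = 6·X²
At X = 100: dY/dX = 60000, Y = 2000000

Elasticity = 60000 · (100 / 2000000) = 3

Interpretation: for a small percentage change in X, the percentage change in Y is approximately 3.00 times as large.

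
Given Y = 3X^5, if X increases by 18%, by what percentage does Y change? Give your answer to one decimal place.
128.8%

For Y = 3X^5:
If X → X(1 + 0.18)
Then Y → Y · (1 + 0.18)^5
     ≈ Y · 2.2878

Percentage change = ((1 + 0.18)^5 − 1) × 100% ≈ 128.8%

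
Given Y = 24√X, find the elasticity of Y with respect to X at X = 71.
Elasticity = 1/2

Elasticity = (dY/dX) · (X/Y)

dY/dX = 12/√X
At X = 71: dY/dX = 12·√71/71, Y = 24·√71

Elasticity = (12·√71/71) · (71 / (24·√71)) = 1/2

Interpretation: for a small percentage change in X, the percentage change in Y is approximately 0.50 times as large.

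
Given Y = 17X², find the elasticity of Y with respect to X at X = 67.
Elasticity = 2

Elasticity = (dY/dX) · (X/Y)

dY/dX = 34·X
At X = 67: dY/dX = 2278, Y = 76313

Elasticity = 2278 · (67 / 76313) = 2

Interpretation: for a small percentage change in X, the percentage change in Y is approximately 2.00 times as large.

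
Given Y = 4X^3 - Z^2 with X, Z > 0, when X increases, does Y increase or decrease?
Y increases

Taking the partial derivative:
∂Y/∂X = 12X^2

∂Y/∂X = 12X^2 > 0 (assuming positive values)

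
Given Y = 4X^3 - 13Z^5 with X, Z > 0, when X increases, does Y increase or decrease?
Y increases

Taking the partial derivative:
∂Y/∂X = 12X^2

∂Y/∂X = 12X^2 > 0 (assuming positive values)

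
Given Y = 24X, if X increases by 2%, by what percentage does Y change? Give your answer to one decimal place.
2.0%

For Y = 24X:
If X → X(1 + 0.02)
Then Y → Y · (1 + 0.02)^1
     = Y · 1.0200

Percentage change = ((1 + 0.02)^1 − 1) × 100% = 2.0%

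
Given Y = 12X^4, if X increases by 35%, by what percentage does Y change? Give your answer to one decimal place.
232.2%

For Y = 12X^4:
If X → X(1 + 0.35)
Then Y → Y · (1 + 0.35)^4
     ≈ Y · 3.3215

Percentage change = ((1 + 0.35)^4 − 1) × 100% ≈ 232.2%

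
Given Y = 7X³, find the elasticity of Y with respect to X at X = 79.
Elasticity = 3

Elasticity = (dY/dX) · (X/Y)

dY/dX = 21·X²
At X = 79: dY/dX = 131061, Y = 3451273

Elasticity = 131061 · (79 / 3451273) = 3

Interpretation: for a small percentage change in X, the percentage change in Y is approximately 3.00 times as large.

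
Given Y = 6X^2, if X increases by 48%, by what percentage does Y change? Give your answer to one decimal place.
119.0%

For Y = 6X^2:
If X → X(1 + 0.48)
Then Y → Y · (1 + 0.48)^2
     = Y · 2.1904

Percentage change = ((1 + 0.48)^2 − 1) × 100% ≈ 119.0%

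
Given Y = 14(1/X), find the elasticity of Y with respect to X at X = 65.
Elasticity = -1

Elasticity = (dY/dX) · (X/Y)

dY/dX = -14/X²
At X = 65: dY/dX = -14/4225, Y = 14/65

Elasticity = (-14/4225) · (65 / (14/65)) = -1

Interpretation: for a small percentage change in X, the percentage change in Y is approximately -1.00 times as large.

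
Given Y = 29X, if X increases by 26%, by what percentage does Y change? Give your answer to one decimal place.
26.0%

For Y = 29X:
If X → X(1 + 0.26)
Then Y → Y · (1 + 0.26)^1
     = Y · 1.2600

Percentage change = ((1 + 0.26)^1 − 1) × 100% = 26.0%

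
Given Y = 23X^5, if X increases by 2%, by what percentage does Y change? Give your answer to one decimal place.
10.4%

For Y = 23X^5:
If X → X(1 + 0.02)
Then Y → Y · (1 + 0.02)^5
     ≈ Y · 1.1041

Percentage change = ((1 + 0.02)^5 − 1) × 100% ≈ 10.4%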